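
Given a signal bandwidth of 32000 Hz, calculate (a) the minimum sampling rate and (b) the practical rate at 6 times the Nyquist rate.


By Nyquist theorem, fs_min = 2 * fmax.
fs_min = 2 * 32000 = 64000 Hz
Practical rate = 6 * fs_min = 6 * 64000 = 384000 Hz

fs_min = 64000 Hz, fs_practical = 384000 Hz


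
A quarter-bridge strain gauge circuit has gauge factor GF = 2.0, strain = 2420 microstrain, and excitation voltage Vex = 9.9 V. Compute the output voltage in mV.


Quarter bridge output: Vout = (GF * epsilon * Vex) / 4.
Vout = (2.0 * 2420e-6 * 9.9) / 4
Vout = 0.047916 / 4 V
Vout = 0.011979 V = 11.979 mV

11.979 mV


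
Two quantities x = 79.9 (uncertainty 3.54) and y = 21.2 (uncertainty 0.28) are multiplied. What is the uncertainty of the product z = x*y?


For a product z = x*y, the relative uncertainty is:
uz/z = sqrt((ux/x)^2 + (uy/y)^2)
Relative uncertainties: ux/x = 3.54/79.9 = 0.044305
uy/y = 0.28/21.2 = 0.013208
z = 79.9 * 21.2 = 1693.9
uz = 1693.9 * sqrt(0.044305^2 + 0.013208^2) = 78.312

78.312


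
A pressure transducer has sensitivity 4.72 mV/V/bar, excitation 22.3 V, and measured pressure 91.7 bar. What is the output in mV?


Output = sensitivity * Vex * P.
Vout = 4.72 * 22.3 * 91.7
Vout = 105.256 * 91.7
Vout = 9651.98 mV

9651.98 mV


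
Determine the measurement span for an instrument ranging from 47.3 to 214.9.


Span = upper range - lower range.
Span = 214.9 - (47.3)
Span = 167.6

167.6


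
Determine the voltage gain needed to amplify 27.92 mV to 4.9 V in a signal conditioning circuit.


Gain = Vout / Vin (converting to same units).
G = 4.9 V / 27.92 mV
G = 4900.0 mV / 27.92 mV
G = 175.5

175.5


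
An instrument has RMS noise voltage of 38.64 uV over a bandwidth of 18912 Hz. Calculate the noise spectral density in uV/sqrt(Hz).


Noise spectral density = Vrms / sqrt(BW).
NSD = 38.64 / sqrt(18912)
NSD = 38.64 / 137.5209
NSD = 0.281 uV/sqrt(Hz)

0.281 uV/sqrt(Hz)


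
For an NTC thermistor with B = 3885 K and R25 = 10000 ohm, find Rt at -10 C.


NTC thermistor equation: Rt = R25 * exp(B * (1/T - 1/T25)).
T in Kelvin: 263.15 K, T25 = 298.15 K
1/T - 1/T25 = 1/263.15 - 1/298.15 = 0.0004461
B * (1/T - 1/T25) = 3885 * 0.0004461 = 1.7331
Rt = 10000 * exp(1.7331) = 56581.1 ohm

56581.1 ohm


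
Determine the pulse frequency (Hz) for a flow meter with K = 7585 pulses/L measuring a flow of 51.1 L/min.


Frequency = K * Q / 60 (converting L/min to L/s).
f = 7585 * 51.1 / 60
f = 387593.5 / 60
f = 6459.89 Hz

6459.89 Hz


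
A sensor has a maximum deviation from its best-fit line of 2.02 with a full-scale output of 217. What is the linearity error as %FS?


Linearity error = (max deviation / full scale) * 100%.
Linearity = (2.02 / 217) * 100
Linearity = 0.931 %FS

0.931 %FS


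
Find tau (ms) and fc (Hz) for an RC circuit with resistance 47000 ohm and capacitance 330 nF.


Time constant: tau = R * C.
tau = 47000 * 3.30e-07 = 0.01551 s
tau = 15.51 ms
Cutoff frequency: fc = 1 / (2*pi*R*C).
fc = 1 / (2*pi*0.01551) = 10.26 Hz

tau = 15.51 ms, fc = 10.26 Hz


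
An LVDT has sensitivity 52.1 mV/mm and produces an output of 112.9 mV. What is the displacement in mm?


Displacement = Vout / sensitivity.
d = 112.9 / 52.1
d = 2.167 mm

2.167 mm


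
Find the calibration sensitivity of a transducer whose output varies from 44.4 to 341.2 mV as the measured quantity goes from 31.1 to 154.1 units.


Sensitivity = (y2 - y1) / (x2 - x1).
S = (341.2 - 44.4) / (154.1 - 31.1)
S = 296.8 / 123.0
S = 2.413 mV/unit

2.413 mV/unit


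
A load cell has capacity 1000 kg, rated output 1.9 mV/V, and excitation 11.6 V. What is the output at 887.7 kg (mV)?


Vout = rated_output * Vex * (load / capacity).
Vout = 1.9 * 11.6 * (887.7 / 1000)
Vout = 1.9 * 11.6 * 0.8877
Vout = 19.565 mV

19.565 mV


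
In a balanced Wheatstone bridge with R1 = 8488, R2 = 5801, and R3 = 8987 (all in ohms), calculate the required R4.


At balance: R1*R4 = R2*R3, so R4 = R2*R3/R1.
R4 = 5801 * 8987 / 8488
R4 = 52133587 / 8488
R4 = 6142.03 ohm

6142.03 ohm


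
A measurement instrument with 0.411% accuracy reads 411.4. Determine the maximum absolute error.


Absolute error = (accuracy% / 100) * reading.
Error = (0.411 / 100) * 411.4
Error = 0.00411 * 411.4
Error = 1.6909

1.6909


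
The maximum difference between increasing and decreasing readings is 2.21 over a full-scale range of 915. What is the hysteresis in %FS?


Hysteresis = (max difference / full scale) * 100%.
H = (2.21 / 915) * 100
H = 0.242 %FS

0.242 %FS


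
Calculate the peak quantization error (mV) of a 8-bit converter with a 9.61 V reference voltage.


The maximum quantization error is +/- LSB/2.
LSB = Vref / 2^n = 9.61 / 256 = 0.03753906 V
Max error = LSB / 2 = 0.03753906 / 2 = 0.01876953 V
Max error = 18.7695 mV

18.7695 mV


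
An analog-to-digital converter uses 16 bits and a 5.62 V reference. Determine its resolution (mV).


The resolution (LSB) of an ADC is Vref / 2^n.
LSB = 5.62 / 2^16
LSB = 5.62 / 65536
LSB = 8.575e-05 V = 0.08575439 mV

0.08575439 mV


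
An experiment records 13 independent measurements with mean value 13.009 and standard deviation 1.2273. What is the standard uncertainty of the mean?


The standard uncertainty for Type A evaluation is u = s / sqrt(n).
u = 1.2273 / sqrt(13)
u = 1.2273 / 3.6056
u = 0.3404

0.3404


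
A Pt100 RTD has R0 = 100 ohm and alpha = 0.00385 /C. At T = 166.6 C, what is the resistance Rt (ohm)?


The RTD equation: Rt = R0 * (1 + alpha * T).
Rt = 100 * (1 + 0.00385 * 166.6)
Rt = 100 * (1 + 0.64141)
Rt = 100 * 1.64141
Rt = 164.141 ohm

164.141 ohm


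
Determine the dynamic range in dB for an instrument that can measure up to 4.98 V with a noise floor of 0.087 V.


Dynamic range = 20 * log10(Vmax / Vnoise).
DR = 20 * log10(4.98 / 0.087)
DR = 20 * log10(57.24)
DR = 35.15 dB

35.15 dB


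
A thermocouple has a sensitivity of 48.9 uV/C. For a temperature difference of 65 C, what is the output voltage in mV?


The thermocouple output V = sensitivity * dT.
V = 48.9 uV/C * 65 C
V = 3178.5 uV
V = 3.179 mV

3.179 mV


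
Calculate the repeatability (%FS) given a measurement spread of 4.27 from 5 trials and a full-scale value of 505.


Repeatability = (spread / full scale) * 100%.
R = (4.27 / 505) * 100
R = 0.846 %FS

0.846 %FS


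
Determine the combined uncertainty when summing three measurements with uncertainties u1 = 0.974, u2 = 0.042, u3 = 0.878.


For a sum of independent quantities, uc = sqrt(u1^2 + u2^2 + u3^2).
uc = sqrt(0.974^2 + 0.042^2 + 0.878^2)
uc = sqrt(0.948676 + 0.001764 + 0.770884)
uc = 1.312

1.312


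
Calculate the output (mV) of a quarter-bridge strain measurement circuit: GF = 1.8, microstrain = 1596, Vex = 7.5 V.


Quarter bridge output: Vout = (GF * epsilon * Vex) / 4.
Vout = (1.8 * 1596e-6 * 7.5) / 4
Vout = 0.021546 / 4 V
Vout = 0.0053865 V = 5.3865 mV

5.3865 mV


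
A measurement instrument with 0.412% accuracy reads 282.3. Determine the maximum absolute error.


Absolute error = (accuracy% / 100) * reading.
Error = (0.412 / 100) * 282.3
Error = 0.00412 * 282.3
Error = 1.1631

1.1631


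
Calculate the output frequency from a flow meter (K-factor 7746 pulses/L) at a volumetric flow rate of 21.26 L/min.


Frequency = K * Q / 60 (converting L/min to L/s).
f = 7746 * 21.26 / 60
f = 164679.96 / 60
f = 2744.67 Hz

2744.67 Hz


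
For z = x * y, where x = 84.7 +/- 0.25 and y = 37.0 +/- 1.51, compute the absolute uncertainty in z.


For a product z = x*y, the relative uncertainty is:
uz/z = sqrt((ux/x)^2 + (uy/y)^2)
Relative uncertainties: ux/x = 0.25/84.7 = 0.002952
uy/y = 1.51/37.0 = 0.040811
z = 84.7 * 37.0 = 3133.9
uz = 3133.9 * sqrt(0.002952^2 + 0.040811^2) = 128.231

128.231


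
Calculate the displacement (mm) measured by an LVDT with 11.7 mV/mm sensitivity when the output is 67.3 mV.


Displacement = Vout / sensitivity.
d = 67.3 / 11.7
d = 5.752 mm

5.752 mm


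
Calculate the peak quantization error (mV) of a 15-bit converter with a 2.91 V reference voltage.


The maximum quantization error is +/- LSB/2.
LSB = Vref / 2^n = 2.91 / 32768 = 8.881e-05 V
Max error = LSB / 2 = 8.881e-05 / 2 = 4.44e-05 V
Max error = 0.0444 mV

0.0444 mV


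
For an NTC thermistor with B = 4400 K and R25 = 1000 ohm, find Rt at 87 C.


NTC thermistor equation: Rt = R25 * exp(B * (1/T - 1/T25)).
T in Kelvin: 360.15 K, T25 = 298.15 K
1/T - 1/T25 = 1/360.15 - 1/298.15 = -0.0005774
B * (1/T - 1/T25) = 4400 * -0.0005774 = -2.5405
Rt = 1000 * exp(-2.5405) = 78.8 ohm

78.8 ohm


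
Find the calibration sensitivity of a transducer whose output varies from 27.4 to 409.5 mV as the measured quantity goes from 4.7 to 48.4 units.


Sensitivity = (y2 - y1) / (x2 - x1).
S = (409.5 - 27.4) / (48.4 - 4.7)
S = 382.1 / 43.7
S = 8.7437 mV/unit

8.7437 mV/unit


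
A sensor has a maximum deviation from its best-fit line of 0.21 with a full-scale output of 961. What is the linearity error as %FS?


Linearity error = (max deviation / full scale) * 100%.
Linearity = (0.21 / 961) * 100
Linearity = 0.022 %FS

0.022 %FS


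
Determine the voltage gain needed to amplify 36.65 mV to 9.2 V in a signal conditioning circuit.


Gain = Vout / Vin (converting to same units).
G = 9.2 V / 36.65 mV
G = 9200.0 mV / 36.65 mV
G = 251.02

251.02


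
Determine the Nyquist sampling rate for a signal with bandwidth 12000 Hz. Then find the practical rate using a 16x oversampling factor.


By Nyquist theorem, fs_min = 2 * fmax.
fs_min = 2 * 12000 = 24000 Hz
Practical rate = 16 * fs_min = 16 * 24000 = 384000 Hz

fs_min = 24000 Hz, fs_practical = 384000 Hz


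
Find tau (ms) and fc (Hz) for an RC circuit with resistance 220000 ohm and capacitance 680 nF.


Time constant: tau = R * C.
tau = 220000 * 6.80e-07 = 0.1496 s
tau = 149.6 ms
Cutoff frequency: fc = 1 / (2*pi*R*C).
fc = 1 / (2*pi*0.1496) = 1.06 Hz

tau = 149.6 ms, fc = 1.06 Hz


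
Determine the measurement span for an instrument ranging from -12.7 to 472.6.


Span = upper range - lower range.
Span = 472.6 - (-12.7)
Span = 485.3

485.3


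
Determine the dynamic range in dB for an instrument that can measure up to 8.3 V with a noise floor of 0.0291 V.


Dynamic range = 20 * log10(Vmax / Vnoise).
DR = 20 * log10(8.3 / 0.0291)
DR = 20 * log10(285.22)
DR = 49.1 dB

49.1 dB


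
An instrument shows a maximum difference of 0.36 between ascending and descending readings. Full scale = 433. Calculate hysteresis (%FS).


Hysteresis = (max difference / full scale) * 100%.
H = (0.36 / 433) * 100
H = 0.083 %FS

0.083 %FS


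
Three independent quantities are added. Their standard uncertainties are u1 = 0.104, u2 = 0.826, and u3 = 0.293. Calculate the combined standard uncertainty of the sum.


For a sum of independent quantities, uc = sqrt(u1^2 + u2^2 + u3^2).
uc = sqrt(0.104^2 + 0.826^2 + 0.293^2)
uc = sqrt(0.010816 + 0.682276 + 0.085849)
uc = 0.8826

0.8826


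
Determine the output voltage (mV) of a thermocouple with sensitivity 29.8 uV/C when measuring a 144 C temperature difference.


The thermocouple output V = sensitivity * dT.
V = 29.8 uV/C * 144 C
V = 4291.2 uV
V = 4.291 mV

4.291 mV


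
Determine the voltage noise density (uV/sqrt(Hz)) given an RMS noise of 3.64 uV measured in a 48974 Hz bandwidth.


Noise spectral density = Vrms / sqrt(BW).
NSD = 3.64 / sqrt(48974)
NSD = 3.64 / 221.3007
NSD = 0.0164 uV/sqrt(Hz)

0.0164 uV/sqrt(Hz)


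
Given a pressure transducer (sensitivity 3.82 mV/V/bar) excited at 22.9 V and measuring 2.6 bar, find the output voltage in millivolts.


Output = sensitivity * Vex * P.
Vout = 3.82 * 22.9 * 2.6
Vout = 87.478 * 2.6
Vout = 227.44 mV

227.44 mV


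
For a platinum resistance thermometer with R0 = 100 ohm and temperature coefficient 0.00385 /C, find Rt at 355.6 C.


The RTD equation: Rt = R0 * (1 + alpha * T).
Rt = 100 * (1 + 0.00385 * 355.6)
Rt = 100 * (1 + 1.36906)
Rt = 100 * 2.36906
Rt = 236.906 ohm

236.906 ohm


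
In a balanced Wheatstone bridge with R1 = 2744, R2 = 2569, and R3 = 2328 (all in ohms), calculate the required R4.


At balance: R1*R4 = R2*R3, so R4 = R2*R3/R1.
R4 = 2569 * 2328 / 2744
R4 = 5980632 / 2744
R4 = 2179.53 ohm

2179.53 ohm


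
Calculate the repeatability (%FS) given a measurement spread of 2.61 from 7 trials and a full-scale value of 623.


Repeatability = (spread / full scale) * 100%.
R = (2.61 / 623) * 100
R = 0.419 %FS

0.419 %FS


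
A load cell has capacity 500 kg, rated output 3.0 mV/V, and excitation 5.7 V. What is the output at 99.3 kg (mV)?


Vout = rated_output * Vex * (load / capacity).
Vout = 3.0 * 5.7 * (99.3 / 500)
Vout = 3.0 * 5.7 * 0.1986
Vout = 3.396 mV

3.396 mV


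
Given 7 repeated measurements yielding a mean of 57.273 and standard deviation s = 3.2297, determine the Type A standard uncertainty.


The standard uncertainty for Type A evaluation is u = s / sqrt(n).
u = 3.2297 / sqrt(7)
u = 3.2297 / 2.6458
u = 1.2207

1.2207


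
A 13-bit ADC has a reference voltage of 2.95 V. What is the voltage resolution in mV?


The resolution (LSB) of an ADC is Vref / 2^n.
LSB = 2.95 / 2^13
LSB = 2.95 / 8192
LSB = 0.00036011 V = 0.36010742 mV

0.36010742 mV


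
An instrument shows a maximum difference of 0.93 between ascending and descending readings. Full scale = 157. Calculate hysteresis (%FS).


Hysteresis = (max difference / full scale) * 100%.
H = (0.93 / 157) * 100
H = 0.592 %FS

0.592 %FS


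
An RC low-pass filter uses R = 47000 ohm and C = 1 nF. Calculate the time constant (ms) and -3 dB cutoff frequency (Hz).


Time constant: tau = R * C.
tau = 47000 * 1.00e-09 = 4.7e-05 s
tau = 0.047 ms
Cutoff frequency: fc = 1 / (2*pi*R*C).
fc = 1 / (2*pi*4.7e-05) = 3386.28 Hz

tau = 0.047 ms, fc = 3386.28 Hz


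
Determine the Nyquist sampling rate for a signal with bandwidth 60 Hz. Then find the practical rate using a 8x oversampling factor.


By Nyquist theorem, fs_min = 2 * fmax.
fs_min = 2 * 60 = 120 Hz
Practical rate = 8 * fs_min = 8 * 120 = 960 Hz

fs_min = 120 Hz, fs_practical = 960 Hz


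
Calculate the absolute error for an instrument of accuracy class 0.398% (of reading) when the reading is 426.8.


Absolute error = (accuracy% / 100) * reading.
Error = (0.398 / 100) * 426.8
Error = 0.00398 * 426.8
Error = 1.6987

1.6987


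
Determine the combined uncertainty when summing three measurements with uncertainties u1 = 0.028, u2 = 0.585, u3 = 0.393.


For a sum of independent quantities, uc = sqrt(u1^2 + u2^2 + u3^2).
uc = sqrt(0.028^2 + 0.585^2 + 0.393^2)
uc = sqrt(0.000784 + 0.342225 + 0.154449)
uc = 0.7053

0.7053


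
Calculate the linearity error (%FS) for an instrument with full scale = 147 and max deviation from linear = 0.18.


Linearity error = (max deviation / full scale) * 100%.
Linearity = (0.18 / 147) * 100
Linearity = 0.122 %FS

0.122 %FS


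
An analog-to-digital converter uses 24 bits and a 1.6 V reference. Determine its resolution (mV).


The resolution (LSB) of an ADC is Vref / 2^n.
LSB = 1.6 / 2^24
LSB = 1.6 / 16777216
LSB = 1e-07 V = 9.537e-05 mV

9.537e-05 mV


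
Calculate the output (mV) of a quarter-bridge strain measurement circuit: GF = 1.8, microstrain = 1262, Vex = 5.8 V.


Quarter bridge output: Vout = (GF * epsilon * Vex) / 4.
Vout = (1.8 * 1262e-6 * 5.8) / 4
Vout = 0.01317528 / 4 V
Vout = 0.00329382 V = 3.2938 mV

3.2938 mV


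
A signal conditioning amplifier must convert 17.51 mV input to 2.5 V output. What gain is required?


Gain = Vout / Vin (converting to same units).
G = 2.5 V / 17.51 mV
G = 2500.0 mV / 17.51 mV
G = 142.78

142.78


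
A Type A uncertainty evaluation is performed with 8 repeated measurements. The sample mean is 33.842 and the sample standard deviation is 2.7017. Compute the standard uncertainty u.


The standard uncertainty for Type A evaluation is u = s / sqrt(n).
u = 2.7017 / sqrt(8)
u = 2.7017 / 2.8284
u = 0.9552

0.9552


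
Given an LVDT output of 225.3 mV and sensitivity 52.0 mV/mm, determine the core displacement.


Displacement = Vout / sensitivity.
d = 225.3 / 52.0
d = 4.333 mm

4.333 mm


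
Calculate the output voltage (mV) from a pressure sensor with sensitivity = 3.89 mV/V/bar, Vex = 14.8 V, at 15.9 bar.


Output = sensitivity * Vex * P.
Vout = 3.89 * 14.8 * 15.9
Vout = 57.572 * 15.9
Vout = 915.39 mV

915.39 mV


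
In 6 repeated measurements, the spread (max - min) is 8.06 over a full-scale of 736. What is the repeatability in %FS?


Repeatability = (spread / full scale) * 100%.
R = (8.06 / 736) * 100
R = 1.095 %FS

1.095 %FS


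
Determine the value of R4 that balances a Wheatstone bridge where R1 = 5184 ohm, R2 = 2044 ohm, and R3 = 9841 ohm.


At balance: R1*R4 = R2*R3, so R4 = R2*R3/R1.
R4 = 2044 * 9841 / 5184
R4 = 20115004 / 5184
R4 = 3880.21 ohm

3880.21 ohm


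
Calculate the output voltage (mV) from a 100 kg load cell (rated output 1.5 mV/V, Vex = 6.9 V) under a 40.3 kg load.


Vout = rated_output * Vex * (load / capacity).
Vout = 1.5 * 6.9 * (40.3 / 100)
Vout = 1.5 * 6.9 * 0.403
Vout = 4.171 mV

4.171 mV


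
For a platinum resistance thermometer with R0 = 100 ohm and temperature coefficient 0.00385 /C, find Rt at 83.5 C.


The RTD equation: Rt = R0 * (1 + alpha * T).
Rt = 100 * (1 + 0.00385 * 83.5)
Rt = 100 * (1 + 0.321475)
Rt = 100 * 1.321475
Rt = 132.148 ohm

132.148 ohm


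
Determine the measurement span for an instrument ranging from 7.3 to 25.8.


Span = upper range - lower range.
Span = 25.8 - (7.3)
Span = 18.5

18.5


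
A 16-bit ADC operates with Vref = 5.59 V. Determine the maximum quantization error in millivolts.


The maximum quantization error is +/- LSB/2.
LSB = Vref / 2^n = 5.59 / 65536 = 8.53e-05 V
Max error = LSB / 2 = 8.53e-05 / 2 = 4.265e-05 V
Max error = 0.0426 mV

0.0426 mV


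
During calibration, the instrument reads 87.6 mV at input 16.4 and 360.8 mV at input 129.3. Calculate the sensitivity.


Sensitivity = (y2 - y1) / (x2 - x1).
S = (360.8 - 87.6) / (129.3 - 16.4)
S = 273.2 / 112.9
S = 2.4198 mV/unit

2.4198 mV/unit


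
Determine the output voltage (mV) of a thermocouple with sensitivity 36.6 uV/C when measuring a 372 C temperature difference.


The thermocouple output V = sensitivity * dT.
V = 36.6 uV/C * 372 C
V = 13615.2 uV
V = 13.615 mV

13.615 mV


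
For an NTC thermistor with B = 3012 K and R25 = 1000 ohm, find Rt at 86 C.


NTC thermistor equation: Rt = R25 * exp(B * (1/T - 1/T25)).
T in Kelvin: 359.15 K, T25 = 298.15 K
1/T - 1/T25 = 1/359.15 - 1/298.15 = -0.00056966
B * (1/T - 1/T25) = 3012 * -0.00056966 = -1.7158
Rt = 1000 * exp(-1.7158) = 179.8 ohm

179.8 ohm


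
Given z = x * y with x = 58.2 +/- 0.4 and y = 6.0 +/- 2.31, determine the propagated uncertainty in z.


For a product z = x*y, the relative uncertainty is:
uz/z = sqrt((ux/x)^2 + (uy/y)^2)
Relative uncertainties: ux/x = 0.4/58.2 = 0.006873
uy/y = 2.31/6.0 = 0.385
z = 58.2 * 6.0 = 349.2
uz = 349.2 * sqrt(0.006873^2 + 0.385^2) = 134.463

134.463


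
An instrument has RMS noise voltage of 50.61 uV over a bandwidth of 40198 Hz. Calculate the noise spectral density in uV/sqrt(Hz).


Noise spectral density = Vrms / sqrt(BW).
NSD = 50.61 / sqrt(40198)
NSD = 50.61 / 200.4944
NSD = 0.2524 uV/sqrt(Hz)

0.2524 uV/sqrt(Hz)


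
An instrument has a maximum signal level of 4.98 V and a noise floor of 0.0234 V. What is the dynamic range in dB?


Dynamic range = 20 * log10(Vmax / Vnoise).
DR = 20 * log10(4.98 / 0.0234)
DR = 20 * log10(212.82)
DR = 46.56 dB

46.56 dB


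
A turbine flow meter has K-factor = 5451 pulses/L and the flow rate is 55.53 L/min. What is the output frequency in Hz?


Frequency = K * Q / 60 (converting L/min to L/s).
f = 5451 * 55.53 / 60
f = 302694.03 / 60
f = 5044.9 Hz

5044.9 Hz


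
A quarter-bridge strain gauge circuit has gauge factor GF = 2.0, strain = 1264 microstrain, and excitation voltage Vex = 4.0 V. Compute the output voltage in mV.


Quarter bridge output: Vout = (GF * epsilon * Vex) / 4.
Vout = (2.0 * 1264e-6 * 4.0) / 4
Vout = 0.010112 / 4 V
Vout = 0.002528 V = 2.528 mV

2.528 mV


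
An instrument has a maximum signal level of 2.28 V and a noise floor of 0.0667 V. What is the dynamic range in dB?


Dynamic range = 20 * log10(Vmax / Vnoise).
DR = 20 * log10(2.28 / 0.0667)
DR = 20 * log10(34.18)
DR = 30.68 dB

30.68 dB


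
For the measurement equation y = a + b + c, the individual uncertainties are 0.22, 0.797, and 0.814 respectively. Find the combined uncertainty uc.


For a sum of independent quantities, uc = sqrt(u1^2 + u2^2 + u3^2).
uc = sqrt(0.22^2 + 0.797^2 + 0.814^2)
uc = sqrt(0.0484 + 0.635209 + 0.662596)
uc = 1.1603

1.1603


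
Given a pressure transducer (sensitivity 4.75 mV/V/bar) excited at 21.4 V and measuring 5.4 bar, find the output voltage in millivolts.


Output = sensitivity * Vex * P.
Vout = 4.75 * 21.4 * 5.4
Vout = 101.65 * 5.4
Vout = 548.91 mV

548.91 mV


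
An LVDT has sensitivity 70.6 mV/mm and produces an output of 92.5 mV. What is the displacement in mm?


Displacement = Vout / sensitivity.
d = 92.5 / 70.6
d = 1.31 mm

1.31 mm


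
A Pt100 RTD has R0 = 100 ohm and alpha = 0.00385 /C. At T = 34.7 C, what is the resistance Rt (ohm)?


The RTD equation: Rt = R0 * (1 + alpha * T).
Rt = 100 * (1 + 0.00385 * 34.7)
Rt = 100 * (1 + 0.133595)
Rt = 100 * 1.133595
Rt = 113.36 ohm

113.36 ohm


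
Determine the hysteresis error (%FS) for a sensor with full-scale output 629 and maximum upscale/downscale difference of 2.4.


Hysteresis = (max difference / full scale) * 100%.
H = (2.4 / 629) * 100
H = 0.382 %FS

0.382 %FS


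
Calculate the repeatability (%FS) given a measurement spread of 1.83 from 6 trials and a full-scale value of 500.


Repeatability = (spread / full scale) * 100%.
R = (1.83 / 500) * 100
R = 0.366 %FS

0.366 %FS


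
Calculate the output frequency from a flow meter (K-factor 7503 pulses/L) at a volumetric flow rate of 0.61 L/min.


Frequency = K * Q / 60 (converting L/min to L/s).
f = 7503 * 0.61 / 60
f = 4576.83 / 60
f = 76.28 Hz

76.28 Hz


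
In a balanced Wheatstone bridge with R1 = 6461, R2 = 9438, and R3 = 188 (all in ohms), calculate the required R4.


At balance: R1*R4 = R2*R3, so R4 = R2*R3/R1.
R4 = 9438 * 188 / 6461
R4 = 1774344 / 6461
R4 = 274.62 ohm

274.62 ohm


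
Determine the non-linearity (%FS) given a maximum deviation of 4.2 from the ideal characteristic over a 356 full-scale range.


Linearity error = (max deviation / full scale) * 100%.
Linearity = (4.2 / 356) * 100
Linearity = 1.18 %FS

1.18 %FS


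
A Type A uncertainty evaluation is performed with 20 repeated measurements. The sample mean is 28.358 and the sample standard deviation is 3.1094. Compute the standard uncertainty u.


The standard uncertainty for Type A evaluation is u = s / sqrt(n).
u = 3.1094 / sqrt(20)
u = 3.1094 / 4.4721
u = 0.6953

0.6953


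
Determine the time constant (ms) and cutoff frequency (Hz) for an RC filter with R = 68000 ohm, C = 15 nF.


Time constant: tau = R * C.
tau = 68000 * 1.50e-08 = 0.00102 s
tau = 1.02 ms
Cutoff frequency: fc = 1 / (2*pi*R*C).
fc = 1 / (2*pi*0.00102) = 156.03 Hz

tau = 1.02 ms, fc = 156.03 Hz


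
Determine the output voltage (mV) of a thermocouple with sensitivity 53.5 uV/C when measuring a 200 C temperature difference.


The thermocouple output V = sensitivity * dT.
V = 53.5 uV/C * 200 C
V = 10700.0 uV
V = 10.7 mV

10.7 mV


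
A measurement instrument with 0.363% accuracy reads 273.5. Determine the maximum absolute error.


Absolute error = (accuracy% / 100) * reading.
Error = (0.363 / 100) * 273.5
Error = 0.00363 * 273.5
Error = 0.9928

0.9928


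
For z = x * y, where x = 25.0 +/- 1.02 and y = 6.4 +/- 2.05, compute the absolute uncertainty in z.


For a product z = x*y, the relative uncertainty is:
uz/z = sqrt((ux/x)^2 + (uy/y)^2)
Relative uncertainties: ux/x = 1.02/25.0 = 0.0408
uy/y = 2.05/6.4 = 0.320312
z = 25.0 * 6.4 = 160.0
uz = 160.0 * sqrt(0.0408^2 + 0.320312^2) = 51.664

51.664


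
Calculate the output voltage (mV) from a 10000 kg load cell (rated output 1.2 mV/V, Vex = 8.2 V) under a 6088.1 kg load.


Vout = rated_output * Vex * (load / capacity).
Vout = 1.2 * 8.2 * (6088.1 / 10000)
Vout = 1.2 * 8.2 * 0.60881
Vout = 5.991 mV

5.991 mV


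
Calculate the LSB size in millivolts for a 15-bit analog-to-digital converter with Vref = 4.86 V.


The resolution (LSB) of an ADC is Vref / 2^n.
LSB = 4.86 / 2^15
LSB = 4.86 / 32768
LSB = 0.00014832 V = 0.14831543 mV

0.14831543 mV


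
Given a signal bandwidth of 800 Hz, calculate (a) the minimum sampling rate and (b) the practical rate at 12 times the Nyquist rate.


By Nyquist theorem, fs_min = 2 * fmax.
fs_min = 2 * 800 = 1600 Hz
Practical rate = 12 * fs_min = 12 * 1600 = 19200 Hz

fs_min = 1600 Hz, fs_practical = 19200 Hz


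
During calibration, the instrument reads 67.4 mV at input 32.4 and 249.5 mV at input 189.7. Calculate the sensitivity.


Sensitivity = (y2 - y1) / (x2 - x1).
S = (249.5 - 67.4) / (189.7 - 32.4)
S = 182.1 / 157.3
S = 1.1577 mV/unit

1.1577 mV/unit


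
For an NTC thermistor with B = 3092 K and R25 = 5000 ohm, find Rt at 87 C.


NTC thermistor equation: Rt = R25 * exp(B * (1/T - 1/T25)).
T in Kelvin: 360.15 K, T25 = 298.15 K
1/T - 1/T25 = 1/360.15 - 1/298.15 = -0.0005774
B * (1/T - 1/T25) = 3092 * -0.0005774 = -1.7853
Rt = 5000 * exp(-1.7853) = 838.7 ohm

838.7 ohm


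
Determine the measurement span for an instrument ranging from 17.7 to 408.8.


Span = upper range - lower range.
Span = 408.8 - (17.7)
Span = 391.1

391.1


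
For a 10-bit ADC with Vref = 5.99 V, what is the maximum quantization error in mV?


The maximum quantization error is +/- LSB/2.
LSB = Vref / 2^n = 5.99 / 1024 = 0.00584961 V
Max error = LSB / 2 = 0.00584961 / 2 = 0.0029248 V
Max error = 2.9248 mV

2.9248 mV


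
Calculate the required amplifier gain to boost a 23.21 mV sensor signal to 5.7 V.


Gain = Vout / Vin (converting to same units).
G = 5.7 V / 23.21 mV
G = 5700.0 mV / 23.21 mV
G = 245.58

245.58


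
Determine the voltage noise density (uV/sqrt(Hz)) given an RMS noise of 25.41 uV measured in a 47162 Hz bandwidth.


Noise spectral density = Vrms / sqrt(BW).
NSD = 25.41 / sqrt(47162)
NSD = 25.41 / 217.1681
NSD = 0.117 uV/sqrt(Hz)

0.117 uV/sqrt(Hz)


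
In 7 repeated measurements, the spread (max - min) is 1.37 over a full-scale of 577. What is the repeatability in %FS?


Repeatability = (spread / full scale) * 100%.
R = (1.37 / 577) * 100
R = 0.237 %FS

0.237 %FS


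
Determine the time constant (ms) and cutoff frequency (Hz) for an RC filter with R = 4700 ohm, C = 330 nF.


Time constant: tau = R * C.
tau = 4700 * 3.30e-07 = 0.001551 s
tau = 1.551 ms
Cutoff frequency: fc = 1 / (2*pi*R*C).
fc = 1 / (2*pi*0.001551) = 102.61 Hz

tau = 1.551 ms, fc = 102.61 Hz


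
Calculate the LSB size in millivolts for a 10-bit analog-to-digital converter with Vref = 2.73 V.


The resolution (LSB) of an ADC is Vref / 2^n.
LSB = 2.73 / 2^10
LSB = 2.73 / 1024
LSB = 0.00266602 V = 2.66601562 mV

2.66601562 mV


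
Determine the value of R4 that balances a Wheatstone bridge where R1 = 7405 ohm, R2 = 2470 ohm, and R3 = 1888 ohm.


At balance: R1*R4 = R2*R3, so R4 = R2*R3/R1.
R4 = 2470 * 1888 / 7405
R4 = 4663360 / 7405
R4 = 629.76 ohm

629.76 ohm


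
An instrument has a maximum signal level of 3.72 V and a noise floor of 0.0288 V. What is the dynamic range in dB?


Dynamic range = 20 * log10(Vmax / Vnoise).
DR = 20 * log10(3.72 / 0.0288)
DR = 20 * log10(129.17)
DR = 42.22 dB

42.22 dB


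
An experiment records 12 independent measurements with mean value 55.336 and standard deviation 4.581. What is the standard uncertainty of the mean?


The standard uncertainty for Type A evaluation is u = s / sqrt(n).
u = 4.581 / sqrt(12)
u = 4.581 / 3.4641
u = 1.3224

1.3224


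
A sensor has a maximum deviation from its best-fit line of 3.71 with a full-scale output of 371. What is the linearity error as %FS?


Linearity error = (max deviation / full scale) * 100%.
Linearity = (3.71 / 371) * 100
Linearity = 1.0 %FS

1.0 %FS


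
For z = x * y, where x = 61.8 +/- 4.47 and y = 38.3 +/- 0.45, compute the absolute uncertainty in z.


For a product z = x*y, the relative uncertainty is:
uz/z = sqrt((ux/x)^2 + (uy/y)^2)
Relative uncertainties: ux/x = 4.47/61.8 = 0.07233
uy/y = 0.45/38.3 = 0.011749
z = 61.8 * 38.3 = 2366.9
uz = 2366.9 * sqrt(0.07233^2 + 0.011749^2) = 173.445

173.445


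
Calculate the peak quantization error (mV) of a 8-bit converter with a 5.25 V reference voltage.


The maximum quantization error is +/- LSB/2.
LSB = Vref / 2^n = 5.25 / 256 = 0.02050781 V
Max error = LSB / 2 = 0.02050781 / 2 = 0.01025391 V
Max error = 10.2539 mV

10.2539 mV


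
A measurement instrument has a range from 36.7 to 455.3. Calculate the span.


Span = upper range - lower range.
Span = 455.3 - (36.7)
Span = 418.6

418.6


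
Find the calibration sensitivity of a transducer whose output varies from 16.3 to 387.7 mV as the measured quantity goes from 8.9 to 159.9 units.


Sensitivity = (y2 - y1) / (x2 - x1).
S = (387.7 - 16.3) / (159.9 - 8.9)
S = 371.4 / 151.0
S = 2.4596 mV/unit

2.4596 mV/unit


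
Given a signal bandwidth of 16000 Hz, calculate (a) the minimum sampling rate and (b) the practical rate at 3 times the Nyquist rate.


By Nyquist theorem, fs_min = 2 * fmax.
fs_min = 2 * 16000 = 32000 Hz
Practical rate = 3 * fs_min = 3 * 32000 = 96000 Hz

fs_min = 32000 Hz, fs_practical = 96000 Hz


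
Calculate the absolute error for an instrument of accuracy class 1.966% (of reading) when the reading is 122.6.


Absolute error = (accuracy% / 100) * reading.
Error = (1.966 / 100) * 122.6
Error = 0.01966 * 122.6
Error = 2.4103

2.4103


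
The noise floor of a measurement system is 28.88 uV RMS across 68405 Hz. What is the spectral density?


Noise spectral density = Vrms / sqrt(BW).
NSD = 28.88 / sqrt(68405)
NSD = 28.88 / 261.5435
NSD = 0.1104 uV/sqrt(Hz)

0.1104 uV/sqrt(Hz)


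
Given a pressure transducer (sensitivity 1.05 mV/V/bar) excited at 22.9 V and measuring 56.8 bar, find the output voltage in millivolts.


Output = sensitivity * Vex * P.
Vout = 1.05 * 22.9 * 56.8
Vout = 24.045 * 56.8
Vout = 1365.76 mV

1365.76 mV


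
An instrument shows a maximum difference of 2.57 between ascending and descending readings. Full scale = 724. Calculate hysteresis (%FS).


Hysteresis = (max difference / full scale) * 100%.
H = (2.57 / 724) * 100
H = 0.355 %FS

0.355 %FS


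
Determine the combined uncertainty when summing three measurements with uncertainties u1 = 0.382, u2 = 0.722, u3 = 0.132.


For a sum of independent quantities, uc = sqrt(u1^2 + u2^2 + u3^2).
uc = sqrt(0.382^2 + 0.722^2 + 0.132^2)
uc = sqrt(0.145924 + 0.521284 + 0.017424)
uc = 0.8274

0.8274


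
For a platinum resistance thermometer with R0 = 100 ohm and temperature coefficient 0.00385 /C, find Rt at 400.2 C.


The RTD equation: Rt = R0 * (1 + alpha * T).
Rt = 100 * (1 + 0.00385 * 400.2)
Rt = 100 * (1 + 1.54077)
Rt = 100 * 2.54077
Rt = 254.077 ohm

254.077 ohm


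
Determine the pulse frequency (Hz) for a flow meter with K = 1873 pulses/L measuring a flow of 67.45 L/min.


Frequency = K * Q / 60 (converting L/min to L/s).
f = 1873 * 67.45 / 60
f = 126333.85 / 60
f = 2105.56 Hz

2105.56 Hz


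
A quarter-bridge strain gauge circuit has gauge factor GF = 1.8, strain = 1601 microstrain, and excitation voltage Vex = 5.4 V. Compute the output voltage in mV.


Quarter bridge output: Vout = (GF * epsilon * Vex) / 4.
Vout = (1.8 * 1601e-6 * 5.4) / 4
Vout = 0.01556172 / 4 V
Vout = 0.00389043 V = 3.8904 mV

3.8904 mV


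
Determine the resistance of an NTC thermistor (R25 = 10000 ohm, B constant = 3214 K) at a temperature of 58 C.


NTC thermistor equation: Rt = R25 * exp(B * (1/T - 1/T25)).
T in Kelvin: 331.15 K, T25 = 298.15 K
1/T - 1/T25 = 1/331.15 - 1/298.15 = -0.00033424
B * (1/T - 1/T25) = 3214 * -0.00033424 = -1.0742
Rt = 10000 * exp(-1.0742) = 3415.6 ohm

3415.6 ohm


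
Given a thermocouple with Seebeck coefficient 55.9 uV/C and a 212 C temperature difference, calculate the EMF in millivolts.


The thermocouple output V = sensitivity * dT.
V = 55.9 uV/C * 212 C
V = 11850.8 uV
V = 11.851 mV

11.851 mV


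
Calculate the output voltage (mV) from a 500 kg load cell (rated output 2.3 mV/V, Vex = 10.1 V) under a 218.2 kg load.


Vout = rated_output * Vex * (load / capacity).
Vout = 2.3 * 10.1 * (218.2 / 500)
Vout = 2.3 * 10.1 * 0.4364
Vout = 10.138 mV

10.138 mV


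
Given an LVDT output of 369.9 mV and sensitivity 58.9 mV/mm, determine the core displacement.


Displacement = Vout / sensitivity.
d = 369.9 / 58.9
d = 6.28 mm

6.28 mm


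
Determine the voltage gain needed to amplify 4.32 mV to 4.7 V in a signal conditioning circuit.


Gain = Vout / Vin (converting to same units).
G = 4.7 V / 4.32 mV
G = 4700.0 mV / 4.32 mV
G = 1087.96

1087.96


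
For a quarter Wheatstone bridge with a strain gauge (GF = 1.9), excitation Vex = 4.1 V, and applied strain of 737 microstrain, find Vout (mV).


Quarter bridge output: Vout = (GF * epsilon * Vex) / 4.
Vout = (1.9 * 737e-6 * 4.1) / 4
Vout = 0.00574123 / 4 V
Vout = 0.00143531 V = 1.4353 mV

1.4353 mV


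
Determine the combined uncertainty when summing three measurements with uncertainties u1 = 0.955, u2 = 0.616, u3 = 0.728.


For a sum of independent quantities, uc = sqrt(u1^2 + u2^2 + u3^2).
uc = sqrt(0.955^2 + 0.616^2 + 0.728^2)
uc = sqrt(0.912025 + 0.379456 + 0.529984)
uc = 1.3496

1.3496


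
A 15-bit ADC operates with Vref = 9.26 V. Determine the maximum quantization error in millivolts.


The maximum quantization error is +/- LSB/2.
LSB = Vref / 2^n = 9.26 / 32768 = 0.00028259 V
Max error = LSB / 2 = 0.00028259 / 2 = 0.0001413 V
Max error = 0.1413 mV

0.1413 mV


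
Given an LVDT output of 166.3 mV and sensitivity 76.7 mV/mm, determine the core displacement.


Displacement = Vout / sensitivity.
d = 166.3 / 76.7
d = 2.168 mm

2.168 mm


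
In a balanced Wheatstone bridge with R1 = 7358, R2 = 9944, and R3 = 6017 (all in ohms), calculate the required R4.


At balance: R1*R4 = R2*R3, so R4 = R2*R3/R1.
R4 = 9944 * 6017 / 7358
R4 = 59833048 / 7358
R4 = 8131.7 ohm

8131.7 ohm


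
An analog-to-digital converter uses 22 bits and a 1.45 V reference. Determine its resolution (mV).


The resolution (LSB) of an ADC is Vref / 2^n.
LSB = 1.45 / 2^22
LSB = 1.45 / 4194304
LSB = 3.5e-07 V = 0.00034571 mV

0.00034571 mV


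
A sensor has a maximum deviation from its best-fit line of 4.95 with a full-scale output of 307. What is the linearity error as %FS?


Linearity error = (max deviation / full scale) * 100%.
Linearity = (4.95 / 307) * 100
Linearity = 1.612 %FS

1.612 %FS


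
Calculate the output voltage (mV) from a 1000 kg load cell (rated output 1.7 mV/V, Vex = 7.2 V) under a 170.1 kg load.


Vout = rated_output * Vex * (load / capacity).
Vout = 1.7 * 7.2 * (170.1 / 1000)
Vout = 1.7 * 7.2 * 0.1701
Vout = 2.082 mV

2.082 mV


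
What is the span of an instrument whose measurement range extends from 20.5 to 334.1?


Span = upper range - lower range.
Span = 334.1 - (20.5)
Span = 313.6

313.6


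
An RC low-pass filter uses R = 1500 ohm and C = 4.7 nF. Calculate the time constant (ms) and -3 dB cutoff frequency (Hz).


Time constant: tau = R * C.
tau = 1500 * 4.70e-09 = 7.05e-06 s
tau = 0.0071 ms
Cutoff frequency: fc = 1 / (2*pi*R*C).
fc = 1 / (2*pi*7.05e-06) = 22575.17 Hz

tau = 0.0071 ms, fc = 22575.17 Hz


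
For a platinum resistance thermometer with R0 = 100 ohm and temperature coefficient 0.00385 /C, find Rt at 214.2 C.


The RTD equation: Rt = R0 * (1 + alpha * T).
Rt = 100 * (1 + 0.00385 * 214.2)
Rt = 100 * (1 + 0.82467)
Rt = 100 * 1.82467
Rt = 182.467 ohm

182.467 ohm


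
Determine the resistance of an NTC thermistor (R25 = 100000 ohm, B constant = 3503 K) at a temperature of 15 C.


NTC thermistor equation: Rt = R25 * exp(B * (1/T - 1/T25)).
T in Kelvin: 288.15 K, T25 = 298.15 K
1/T - 1/T25 = 1/288.15 - 1/298.15 = 0.0001164
B * (1/T - 1/T25) = 3503 * 0.0001164 = 0.4077
Rt = 100000 * exp(0.4077) = 150342.1 ohm

150342.1 ohm


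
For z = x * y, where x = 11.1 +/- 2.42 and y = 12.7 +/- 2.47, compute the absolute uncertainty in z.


For a product z = x*y, the relative uncertainty is:
uz/z = sqrt((ux/x)^2 + (uy/y)^2)
Relative uncertainties: ux/x = 2.42/11.1 = 0.218018
uy/y = 2.47/12.7 = 0.194488
z = 11.1 * 12.7 = 141.0
uz = 141.0 * sqrt(0.218018^2 + 0.194488^2) = 41.186

41.186


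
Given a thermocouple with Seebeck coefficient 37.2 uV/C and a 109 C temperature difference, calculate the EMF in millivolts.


The thermocouple output V = sensitivity * dT.
V = 37.2 uV/C * 109 C
V = 4054.8 uV
V = 4.055 mV

4.055 mV


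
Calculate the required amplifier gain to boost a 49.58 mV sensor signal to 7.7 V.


Gain = Vout / Vin (converting to same units).
G = 7.7 V / 49.58 mV
G = 7700.0 mV / 49.58 mV
G = 155.3

155.3


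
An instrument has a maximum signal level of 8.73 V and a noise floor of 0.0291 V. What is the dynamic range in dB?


Dynamic range = 20 * log10(Vmax / Vnoise).
DR = 20 * log10(8.73 / 0.0291)
DR = 20 * log10(300.0)
DR = 49.54 dB

49.54 dB


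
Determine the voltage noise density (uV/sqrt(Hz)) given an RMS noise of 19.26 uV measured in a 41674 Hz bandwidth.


Noise spectral density = Vrms / sqrt(BW).
NSD = 19.26 / sqrt(41674)
NSD = 19.26 / 204.1421
NSD = 0.0943 uV/sqrt(Hz)

0.0943 uV/sqrt(Hz)


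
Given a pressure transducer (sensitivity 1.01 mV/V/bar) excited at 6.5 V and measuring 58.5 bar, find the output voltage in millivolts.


Output = sensitivity * Vex * P.
Vout = 1.01 * 6.5 * 58.5
Vout = 6.565 * 58.5
Vout = 384.05 mV

384.05 mV


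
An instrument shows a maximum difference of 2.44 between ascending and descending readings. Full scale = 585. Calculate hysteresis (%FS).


Hysteresis = (max difference / full scale) * 100%.
H = (2.44 / 585) * 100
H = 0.417 %FS

0.417 %FS


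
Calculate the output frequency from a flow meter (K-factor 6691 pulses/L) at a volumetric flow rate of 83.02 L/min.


Frequency = K * Q / 60 (converting L/min to L/s).
f = 6691 * 83.02 / 60
f = 555486.82 / 60
f = 9258.11 Hz

9258.11 Hz


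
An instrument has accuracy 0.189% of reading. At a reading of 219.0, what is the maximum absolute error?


Absolute error = (accuracy% / 100) * reading.
Error = (0.189 / 100) * 219.0
Error = 0.00189 * 219.0
Error = 0.4139

0.4139


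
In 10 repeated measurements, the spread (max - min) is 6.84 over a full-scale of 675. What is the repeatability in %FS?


Repeatability = (spread / full scale) * 100%.
R = (6.84 / 675) * 100
R = 1.013 %FS

1.013 %FS


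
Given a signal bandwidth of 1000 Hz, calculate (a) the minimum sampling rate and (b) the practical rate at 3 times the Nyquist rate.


By Nyquist theorem, fs_min = 2 * fmax.
fs_min = 2 * 1000 = 2000 Hz
Practical rate = 3 * fs_min = 3 * 2000 = 6000 Hz

fs_min = 2000 Hz, fs_practical = 6000 Hz


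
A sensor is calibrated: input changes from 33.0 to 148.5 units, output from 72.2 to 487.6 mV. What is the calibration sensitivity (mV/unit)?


Sensitivity = (y2 - y1) / (x2 - x1).
S = (487.6 - 72.2) / (148.5 - 33.0)
S = 415.4 / 115.5
S = 3.5965 mV/unit

3.5965 mV/unit


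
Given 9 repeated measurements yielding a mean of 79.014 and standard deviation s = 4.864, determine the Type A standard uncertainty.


The standard uncertainty for Type A evaluation is u = s / sqrt(n).
u = 4.864 / sqrt(9)
u = 4.864 / 3.0
u = 1.6213

1.6213


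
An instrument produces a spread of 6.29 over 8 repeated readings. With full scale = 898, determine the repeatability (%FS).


Repeatability = (spread / full scale) * 100%.
R = (6.29 / 898) * 100
R = 0.7 %FS

0.7 %FS
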